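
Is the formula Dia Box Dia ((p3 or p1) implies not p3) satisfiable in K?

1. Dia Box Dia ((p3 or p1) implies not p3), 0
2. Box Dia ((p3 or p1) implies not p3), 1
Accessibility: 0R1

Yes, satisfiable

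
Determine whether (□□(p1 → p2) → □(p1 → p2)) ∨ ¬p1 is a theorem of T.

Yes, valid

Tableau for the negation ¬((□□(p1 → p2) → □(p1 → p2)) ∨ ¬p1):
1. ¬((□□(p1 → p2) → □(p1 → p2)) ∨ ¬p1), w0
2. ¬(□□(p1 → p2) → □(p1 → p2)), w0
3. p1, w0
4. □□(p1 → p2), w0
5. ¬□(p1 → p2), w0
6. □(p1 → p2), w0
7. p1 → p2, w0
8. p2, w0
9. ¬(p1 → p2), w1
10. p1, w1
11. ¬p2, w1
12. □(p1 → p2), w1
13. p1 → p2, w1
14. p2, w1
Accessibility: w0Rw0, w0Rw1, w1Rw1
Branch closes: p2 and ¬p2 both at w1.
Every branch of the negation's tableau closes; the branch above is one of them.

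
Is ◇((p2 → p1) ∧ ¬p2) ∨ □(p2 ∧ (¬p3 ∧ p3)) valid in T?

Tableau for the negation ¬(◇((p2 → p1) ∧ ¬p2) ∨ □(p2 ∧ (¬p3 ∧ p3))):
1. ¬(◇((p2 → p1) ∧ ¬p2) ∨ □(p2 ∧ (¬p3 ∧ p3))), w0
2. ¬◇((p2 → p1) ∧ ¬p2), w0
3. ¬□(p2 ∧ (¬p3 ∧ p3)), w0
4. ¬((p2 → p1) ∧ ¬p2), w0
5. p2, w0
6. ¬(p2 ∧ (¬p3 ∧ p3)), w1
7. ¬((p2 → p1) ∧ ¬p2), w1
8. ¬(¬p3 ∧ p3), w1
9. p2, w1
10. ¬p3, w1
Accessibility: w0Rw0, w0Rw1, w1Rw1
The negation has an open branch (countermodel exists).

Not valid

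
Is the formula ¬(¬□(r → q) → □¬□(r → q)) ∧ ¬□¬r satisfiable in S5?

1. ¬(¬□(r → q) → □¬□(r → q)) ∧ ¬□¬r, w0
2. ¬(¬□(r → q) → □¬□(r → q)), w0
3. ¬□¬r, w0
4. ¬□(r → q), w0
5. ¬□¬□(r → q), w0
6. r, w1
7. ¬(r → q), w2
8. r, w2
9. ¬q, w2
10. □(r → q), w3
11. r → q, w0
12. r → q, w1
13. r → q, w2
14. r → q, w3
15. q, w0
16. q, w1
17. q, w2
Accessibility: w0Rw0, w0Rw1, w0Rw2, w0Rw3, w1Rw0, w1Rw1, w1Rw2, w1Rw3, w2Rw0, w2Rw1, w2Rw2, w2Rw3, w3Rw0, w3Rw1, w3Rw2, w3Rw3
Branch closes: q and ¬q both at w2.
Every branch closes; the branch above is one of them.

Unsatisfiable (every branch closes)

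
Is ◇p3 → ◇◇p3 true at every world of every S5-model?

Yes, valid

Tableau for the negation ¬(◇p3 → ◇◇p3):
1. ¬(◇p3 → ◇◇p3), w0
2. ◇p3, w0   [¬→-rule on 1]
3. ¬◇◇p3, w0   [¬→-rule on 1]
4. ¬◇p3, w0   [¬◇-rule on 3 via w0Rw0]
5. ¬p3, w0   [¬◇-rule on 4 via w0Rw0]
6. p3, w1   [◇-rule on 2: fresh world w1, w0Rw1]
7. ¬◇p3, w1   [¬◇-rule on 3 via w0Rw1]
8. ¬p3, w1   [¬◇-rule on 4 via w0Rw1]
Accessibility: w0Rw0, w0Rw1, w1Rw0, w1Rw1
Branch closes: p3 and ¬p3 both at w1.
Every branch of the negation's tableau closes; the branch above is one of them.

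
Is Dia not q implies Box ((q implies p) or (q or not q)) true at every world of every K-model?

Tableau for the negation not (Dia not q implies Box ((q implies p) or (q or not q))):
1. not (Dia not q implies Box ((q implies p) or (q or not q))), 0
2. Dia not q, 0
3. not Box ((q implies p) or (q or not q)), 0
4. not q, 1
5. not ((q implies p) or (q or not q)), 2
6. not (q implies p), 2
7. not (q or not q), 2
8. q, 2
9. not p, 2
10. not q, 2
Accessibility: 0R1, 0R2
Branch closes: q and not q both at 2.
Every branch of the negation's tableau closes; the branch above is one of them.

Valid in K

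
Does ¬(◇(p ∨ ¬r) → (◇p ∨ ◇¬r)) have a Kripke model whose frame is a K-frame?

1. ¬(◇(p ∨ ¬r) → (◇p ∨ ◇¬r)), 0
2. ◇(p ∨ ¬r), 0
3. ¬(◇p ∨ ◇¬r), 0
4. ¬◇p, 0
5. ¬◇¬r, 0
6. p ∨ ¬r, 1
7. ¬p, 1
8. r, 1
9. ¬r, 1
Accessibility: 0R1
Branch closes: r and ¬r both at 1.
All branches of the tableau close; one closing branch shown above.

No, unsatisfiable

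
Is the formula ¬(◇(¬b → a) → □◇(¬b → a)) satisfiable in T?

Satisfiable

1. ¬(◇(¬b → a) → □◇(¬b → a)), w0
2. ◇(¬b → a), w0
3. ¬□◇(¬b → a), w0
4. ¬b → a, w1
5. a, w1
6. ¬◇(¬b → a), w2
7. ¬(¬b → a), w2
8. ¬b, w2
9. ¬a, w2
Accessibility: w0Rw0, w0Rw1, w0Rw2, w1Rw1, w2Rw2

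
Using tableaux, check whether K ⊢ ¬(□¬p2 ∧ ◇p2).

Tableau for the negation □¬p2 ∧ ◇p2:
1. □¬p2 ∧ ◇p2, 0
2. □¬p2, 0
3. ◇p2, 0
4. p2, 1
5. ¬p2, 1
Accessibility: 0R1
Branch closes: p2 and ¬p2 both at 1.
All branches of the negation close; one closing branch shown above.

Valid in K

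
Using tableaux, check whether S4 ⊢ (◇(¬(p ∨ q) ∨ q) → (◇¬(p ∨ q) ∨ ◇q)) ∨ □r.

Tableau for the negation ¬((◇(¬(p ∨ q) ∨ q) → (◇¬(p ∨ q) ∨ ◇q)) ∨ □r):
1. ¬((◇(¬(p ∨ q) ∨ q) → (◇¬(p ∨ q) ∨ ◇q)) ∨ □r), u
2. ¬(◇(¬(p ∨ q) ∨ q) → (◇¬(p ∨ q) ∨ ◇q)), u   [¬∨-rule on 1]
3. ¬□r, u   [¬∨-rule on 1]
4. ◇(¬(p ∨ q) ∨ q), u   [¬→-rule on 2]
5. ¬(◇¬(p ∨ q) ∨ ◇q), u   [¬→-rule on 2]
6. ¬◇¬(p ∨ q), u   [¬∨-rule on 5]
7. ¬◇q, u   [¬∨-rule on 5]
8. p ∨ q, u   [¬◇-rule on 6 via uRu]
9. ¬q, u   [¬◇-rule on 7 via uRu]
10. p, u   [∨-rule on 8 (branches; this branch)]
11. ¬r, v   [¬□-rule on 3: fresh world v, uRv]
12. p ∨ q, v   [¬◇-rule on 6 via uRv]
13. ¬q, v   [¬◇-rule on 7 via uRv]
14. p, v   [∨-rule on 12 (branches; this branch)]
15. ¬(p ∨ q) ∨ q, w   [◇-rule on 4: fresh world w, uRw]
16. p ∨ q, w   [¬◇-rule on 6 via uRw]
17. ¬q, w   [¬◇-rule on 7 via uRw]
18. ¬(p ∨ q), w   [∨-rule on 15 (branches; this branch)]
19. ¬p, w   [¬∨-rule on 18]
20. q, w   [∨-rule on 16 (branches; this branch)]
Accessibility: uRu, uRv, uRw, vRv, wRw
Branch closes: q and ¬q both at w.
All branches of the negation close; one closing branch shown above.

Yes, valid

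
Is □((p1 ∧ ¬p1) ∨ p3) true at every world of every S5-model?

Tableau for the negation ¬□((p1 ∧ ¬p1) ∨ p3):
1. ¬□((p1 ∧ ¬p1) ∨ p3), u
2. ¬((p1 ∧ ¬p1) ∨ p3), v
3. ¬(p1 ∧ ¬p1), v
4. ¬p3, v
5. p1, v
Accessibility: uRu, uRv, vRu, vRv
The negation has an open branch (countermodel exists).

Not valid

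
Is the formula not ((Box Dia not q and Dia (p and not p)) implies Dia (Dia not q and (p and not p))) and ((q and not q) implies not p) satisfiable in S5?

Unsatisfiable

1. not ((Box Dia not q and Dia (p and not p)) implies Dia (Dia not q and (p and not p))) and ((q and not q) implies not p), u
2. not ((Box Dia not q and Dia (p and not p)) implies Dia (Dia not q and (p and not p))), u   [and-rule on 1]
3. (q and not q) implies not p, u   [and-rule on 1]
4. Box Dia not q and Dia (p and not p), u   [neg-implies-rule on 2]
5. not Dia (Dia not q and (p and not p)), u   [neg-implies-rule on 2]
6. Box Dia not q, u   [and-rule on 4]
7. Dia (p and not p), u   [and-rule on 4]
8. not (Dia not q and (p and not p)), u   [neg-Dia-rule on 5 via uRu]
9. Dia not q, u   [Box-rule on 6 via uRu]
10. not (q and not q), u   [implies-rule on 3 (branches; this branch)]
11. not (p and not p), u   [neg-and-rule on 8 (branches; this branch)]
12. q, u   [neg-and-rule on 10 (branches; this branch)]
13. p, u   [neg-and-rule on 11 (branches; this branch)]
14. p and not p, v   [Dia-rule on 7: fresh world v, uRv]
15. p, v   [and-rule on 14]
16. not p, v   [and-rule on 14]
Accessibility: uRu, uRv, vRu, vRv
Branch closes: p and not p both at v.
(One branch shown.) All branches close.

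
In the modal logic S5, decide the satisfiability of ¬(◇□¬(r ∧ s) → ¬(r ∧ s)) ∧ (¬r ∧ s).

No, unsatisfiable

1. ¬(◇□¬(r ∧ s) → ¬(r ∧ s)) ∧ (¬r ∧ s), w0
2. ¬(◇□¬(r ∧ s) → ¬(r ∧ s)), w0
3. ¬r ∧ s, w0
4. ◇□¬(r ∧ s), w0
5. r ∧ s, w0
6. ¬r, w0
7. s, w0
8. r, w0
Accessibility: w0Rw0
Branch closes: r and ¬r both at w0.
(One branch shown.) All branches close.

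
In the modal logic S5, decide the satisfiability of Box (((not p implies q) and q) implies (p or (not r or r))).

Yes, satisfiable

1. Box (((not p implies q) and q) implies (p or (not r or r))), 0
2. ((not p implies q) and q) implies (p or (not r or r)), 0
3. p or (not r or r), 0
4. not r or r, 0
5. r, 0
Accessibility: 0R0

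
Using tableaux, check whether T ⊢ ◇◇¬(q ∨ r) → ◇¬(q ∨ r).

Tableau for the negation ¬(◇◇¬(q ∨ r) → ◇¬(q ∨ r)):
1. ¬(◇◇¬(q ∨ r) → ◇¬(q ∨ r)), w0
2. ◇◇¬(q ∨ r), w0
3. ¬◇¬(q ∨ r), w0
4. q ∨ r, w0
5. r, w0
6. ◇¬(q ∨ r), w1
7. q ∨ r, w1
8. r, w1
9. ¬(q ∨ r), w2
10. ¬q, w2
11. ¬r, w2
Accessibility: w0Rw0, w0Rw1, w1Rw1, w1Rw2, w2Rw2
The negation has an open branch (countermodel exists).

Invalid (countermodel exists)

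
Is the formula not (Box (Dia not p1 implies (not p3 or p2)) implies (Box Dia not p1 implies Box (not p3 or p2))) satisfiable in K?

1. not (Box (Dia not p1 implies (not p3 or p2)) implies (Box Dia not p1 implies Box (not p3 or p2))), 0
2. Box (Dia not p1 implies (not p3 or p2)), 0
3. not (Box Dia not p1 implies Box (not p3 or p2)), 0
4. Box Dia not p1, 0
5. not Box (not p3 or p2), 0
6. not (not p3 or p2), 1
7. p3, 1
8. not p2, 1
9. Dia not p1 implies (not p3 or p2), 1
10. Dia not p1, 1
11. not Dia not p1, 1
12. not p1, 2
13. p1, 2
Accessibility: 0R1, 1R2
Branch closes: p1 and not p1 both at 2.
All branches of the tableau close; one closing branch shown above.

No, unsatisfiable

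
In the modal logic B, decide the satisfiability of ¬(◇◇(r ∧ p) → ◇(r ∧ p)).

1. ¬(◇◇(r ∧ p) → ◇(r ∧ p)), u
2. ◇◇(r ∧ p), u   [¬→-rule on 1]
3. ¬◇(r ∧ p), u   [¬→-rule on 1]
4. ¬(r ∧ p), u   [¬◇-rule on 3 via uRu]
5. ¬p, u   [¬∧-rule on 4 (branches; this branch)]
6. ◇(r ∧ p), v   [◇-rule on 2: fresh world v, uRv]
7. ¬(r ∧ p), v   [¬◇-rule on 3 via uRv]
8. ¬p, v   [¬∧-rule on 7 (branches; this branch)]
9. r ∧ p, w   [◇-rule on 6: fresh world w, vRw]
10. r, w   [∧-rule on 9]
11. p, w   [∧-rule on 9]
Accessibility: uRu, uRv, vRu, vRv, vRw, wRv, wRw

Yes, satisfiable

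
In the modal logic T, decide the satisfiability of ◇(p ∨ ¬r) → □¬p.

Yes, satisfiable

1. ◇(p ∨ ¬r) → □¬p, 0
2. □¬p, 0   [→-rule on 1 (branches; this branch)]
3. ¬p, 0   [□-rule on 2 via 0R0]
Accessibility: 0R0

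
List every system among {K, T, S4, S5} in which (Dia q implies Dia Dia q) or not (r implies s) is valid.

K-tableau for the negation not ((Dia q implies Dia Dia q) or not (r implies s)):
1. not ((Dia q implies Dia Dia q) or not (r implies s)), 0
2. not (Dia q implies Dia Dia q), 0
3. r implies s, 0
4. Dia q, 0
5. not Dia Dia q, 0
6. s, 0
7. q, 1
8. not Dia q, 1
Accessibility: 0R1
Complete open branch: countermodel on a K-frame, so not valid in K.
T-tableau for the negation not ((Dia q implies Dia Dia q) or not (r implies s)):
1. not ((Dia q implies Dia Dia q) or not (r implies s)), 0
2. not (Dia q implies Dia Dia q), 0
3. r implies s, 0
4. Dia q, 0
5. not Dia Dia q, 0
6. not Dia q, 0
7. not q, 0
8. s, 0
9. q, 1
10. not Dia q, 1
11. not q, 1
Accessibility: 0R0, 0R1, 1R1
Branch closes: q and not q both at 1.
Every branch closes (one shown): valid in T, hence also in S4, S5 (every theorem of T is a theorem of S4 and S5).

T, S4, S5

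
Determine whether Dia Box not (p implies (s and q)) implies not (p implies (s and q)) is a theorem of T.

Tableau for the negation not (Dia Box not (p implies (s and q)) implies not (p implies (s and q))):
1. not (Dia Box not (p implies (s and q)) implies not (p implies (s and q))), u
2. Dia Box not (p implies (s and q)), u
3. p implies (s and q), u
4. s and q, u
5. s, u
6. q, u
7. Box not (p implies (s and q)), v
8. not (p implies (s and q)), v
9. p, v
10. not (s and q), v
11. not q, v
Accessibility: uRu, uRv, vRv
The negation has an open branch (countermodel exists).

No, not valid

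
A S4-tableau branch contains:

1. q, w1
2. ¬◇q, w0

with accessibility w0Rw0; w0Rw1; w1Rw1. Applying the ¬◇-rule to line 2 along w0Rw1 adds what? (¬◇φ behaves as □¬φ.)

¬◇φ behaves as □¬φ: propagate the negated body to each accessible world.

¬q, w1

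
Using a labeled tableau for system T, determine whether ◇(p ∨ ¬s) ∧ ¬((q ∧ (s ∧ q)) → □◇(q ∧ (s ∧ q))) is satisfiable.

1. ◇(p ∨ ¬s) ∧ ¬((q ∧ (s ∧ q)) → □◇(q ∧ (s ∧ q))), u
2. ◇(p ∨ ¬s), u
3. ¬((q ∧ (s ∧ q)) → □◇(q ∧ (s ∧ q))), u
4. q ∧ (s ∧ q), u
5. ¬□◇(q ∧ (s ∧ q)), u
6. q, u
7. s ∧ q, u
8. s, u
9. p ∨ ¬s, v
10. ¬s, v
11. ¬◇(q ∧ (s ∧ q)), w
12. ¬(q ∧ (s ∧ q)), w
13. ¬(s ∧ q), w
14. ¬q, w
Accessibility: uRu, uRv, uRw, vRv, wRw

Yes, satisfiable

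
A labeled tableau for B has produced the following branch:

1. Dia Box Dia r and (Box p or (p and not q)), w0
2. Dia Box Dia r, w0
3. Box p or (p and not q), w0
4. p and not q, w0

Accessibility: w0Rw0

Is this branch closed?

Not closed

No atom appears with both signs at the same world.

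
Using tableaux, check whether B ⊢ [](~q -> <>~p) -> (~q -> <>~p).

Tableau for the negation ~([](~q -> <>~p) -> (~q -> <>~p)):
1. ~([](~q -> <>~p) -> (~q -> <>~p)), 0
2. [](~q -> <>~p), 0
3. ~(~q -> <>~p), 0
4. ~q, 0
5. ~<>~p, 0
6. ~q -> <>~p, 0
7. p, 0
8. <>~p, 0
9. ~p, 1
10. ~q -> <>~p, 1
11. p, 1
Accessibility: 0R0, 0R1, 1R0, 1R1
Branch closes: p and ~p both at 1.
All branches of the negation close; one closing branch shown above.

Valid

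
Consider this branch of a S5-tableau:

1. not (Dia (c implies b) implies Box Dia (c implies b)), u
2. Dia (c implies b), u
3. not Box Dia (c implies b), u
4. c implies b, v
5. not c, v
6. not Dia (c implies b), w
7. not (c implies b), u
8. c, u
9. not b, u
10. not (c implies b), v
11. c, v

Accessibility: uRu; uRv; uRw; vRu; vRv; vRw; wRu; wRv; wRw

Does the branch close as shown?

Both c and not c appear at v.

Yes, closed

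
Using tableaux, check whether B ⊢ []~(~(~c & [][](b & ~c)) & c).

No, not valid

Tableau for the negation ~[]~(~(~c & [][](b & ~c)) & c):
1. ~[]~(~(~c & [][](b & ~c)) & c), 0
2. ~(~c & [][](b & ~c)) & c, 1   [~[]-rule on 1: fresh world 1, 0R1]
3. ~(~c & [][](b & ~c)), 1   [&-rule on 2]
4. c, 1   [&-rule on 2]
5. ~[][](b & ~c), 1   [~&-rule on 3 (branches; this branch)]
6. ~[](b & ~c), 2   [~[]-rule on 5: fresh world 2, 1R2]
7. ~(b & ~c), 3   [~[]-rule on 6: fresh world 3, 2R3]
8. c, 3   [~&-rule on 7 (branches; this branch)]
Accessibility: 0R0, 0R1, 1R0, 1R1, 1R2, 2R1, 2R2, 2R3, 3R2, 3R3
The negation has an open branch (countermodel exists).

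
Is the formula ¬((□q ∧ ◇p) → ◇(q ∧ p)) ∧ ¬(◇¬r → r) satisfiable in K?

1. ¬((□q ∧ ◇p) → ◇(q ∧ p)) ∧ ¬(◇¬r → r), w0
2. ¬((□q ∧ ◇p) → ◇(q ∧ p)), w0
3. ¬(◇¬r → r), w0
4. □q ∧ ◇p, w0
5. ¬◇(q ∧ p), w0
6. ◇¬r, w0
7. ¬r, w0
8. □q, w0
9. ◇p, w0
10. ¬r, w1
11. ¬(q ∧ p), w1
12. q, w1
13. ¬p, w1
14. p, w2
15. ¬(q ∧ p), w2
16. q, w2
17. ¬p, w2
Accessibility: w0Rw1, w0Rw2
Branch closes: p and ¬p both at w2.
(One branch shown.) All branches close.

No, unsatisfiable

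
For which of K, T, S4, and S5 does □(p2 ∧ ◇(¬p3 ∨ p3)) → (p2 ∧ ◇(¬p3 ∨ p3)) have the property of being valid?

T, S4, S5

K-tableau for the negation ¬(□(p2 ∧ ◇(¬p3 ∨ p3)) → (p2 ∧ ◇(¬p3 ∨ p3))):
1. ¬(□(p2 ∧ ◇(¬p3 ∨ p3)) → (p2 ∧ ◇(¬p3 ∨ p3))), 0
2. □(p2 ∧ ◇(¬p3 ∨ p3)), 0
3. ¬(p2 ∧ ◇(¬p3 ∨ p3)), 0
4. ¬◇(¬p3 ∨ p3), 0
Complete open branch: countermodel on a K-frame, so not valid in K.
T-tableau for the negation ¬(□(p2 ∧ ◇(¬p3 ∨ p3)) → (p2 ∧ ◇(¬p3 ∨ p3))):
1. ¬(□(p2 ∧ ◇(¬p3 ∨ p3)) → (p2 ∧ ◇(¬p3 ∨ p3))), 0
2. □(p2 ∧ ◇(¬p3 ∨ p3)), 0
3. ¬(p2 ∧ ◇(¬p3 ∨ p3)), 0
4. p2 ∧ ◇(¬p3 ∨ p3), 0
5. p2, 0
6. ◇(¬p3 ∨ p3), 0
7. ¬◇(¬p3 ∨ p3), 0
8. ¬(¬p3 ∨ p3), 0
9. p3, 0
10. ¬p3, 0
Accessibility: 0R0
Branch closes: p3 and ¬p3 both at 0.
Every branch closes (one shown): valid in T, hence also in S4, S5 (every theorem of T is a theorem of S4 and S5).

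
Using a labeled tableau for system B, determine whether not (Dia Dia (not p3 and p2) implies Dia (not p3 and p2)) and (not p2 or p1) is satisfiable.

Satisfiable (open branch found)

1. not (Dia Dia (not p3 and p2) implies Dia (not p3 and p2)) and (not p2 or p1), u
2. not (Dia Dia (not p3 and p2) implies Dia (not p3 and p2)), u   [and-rule on 1]
3. not p2 or p1, u   [and-rule on 1]
4. Dia Dia (not p3 and p2), u   [neg-implies-rule on 2]
5. not Dia (not p3 and p2), u   [neg-implies-rule on 2]
6. not (not p3 and p2), u   [neg-Dia-rule on 5 via uRu]
7. p1, u   [or-rule on 3 (branches; this branch)]
8. not p2, u   [neg-and-rule on 6 (branches; this branch)]
9. Dia (not p3 and p2), v   [Dia-rule on 4: fresh world v, uRv]
10. not (not p3 and p2), v   [neg-Dia-rule on 5 via uRv]
11. not p2, v   [neg-and-rule on 10 (branches; this branch)]
12. not p3 and p2, w   [Dia-rule on 9: fresh world w, vRw]
13. not p3, w   [and-rule on 12]
14. p2, w   [and-rule on 12]
Accessibility: uRu, uRv, vRu, vRv, vRw, wRv, wRw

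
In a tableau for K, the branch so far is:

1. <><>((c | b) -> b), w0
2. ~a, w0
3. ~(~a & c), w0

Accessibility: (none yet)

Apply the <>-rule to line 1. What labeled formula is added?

a fresh world w1 with w0Rw1, and <>((c | b) -> b) at w1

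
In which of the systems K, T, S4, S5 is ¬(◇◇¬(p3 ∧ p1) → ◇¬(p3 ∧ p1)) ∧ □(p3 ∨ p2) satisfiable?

S4-tableau for the formula:
1. ¬(◇◇¬(p3 ∧ p1) → ◇¬(p3 ∧ p1)) ∧ □(p3 ∨ p2), w0
2. ¬(◇◇¬(p3 ∧ p1) → ◇¬(p3 ∧ p1)), w0
3. □(p3 ∨ p2), w0
4. ◇◇¬(p3 ∧ p1), w0
5. ¬◇¬(p3 ∧ p1), w0
6. p3 ∨ p2, w0
7. p3 ∧ p1, w0
8. p3, w0
9. p1, w0
10. p2, w0
11. ◇¬(p3 ∧ p1), w1
12. p3 ∨ p2, w1
13. p3 ∧ p1, w1
14. p3, w1
15. p1, w1
16. p2, w1
17. ¬(p3 ∧ p1), w2
18. p3 ∨ p2, w2
19. p3 ∧ p1, w2
20. p3, w2
21. p1, w2
22. ¬p1, w2
Accessibility: w0Rw0, w0Rw1, w0Rw2, w1Rw1, w1Rw2, w2Rw2
Branch closes: p1 and ¬p1 both at w2.
Every branch closes (one shown): unsatisfiable in S4, hence also in S5 (every S5-frame is an S4-frame).
T-tableau for the formula:
1. ¬(◇◇¬(p3 ∧ p1) → ◇¬(p3 ∧ p1)) ∧ □(p3 ∨ p2), w0
2. ¬(◇◇¬(p3 ∧ p1) → ◇¬(p3 ∧ p1)), w0
3. □(p3 ∨ p2), w0
4. ◇◇¬(p3 ∧ p1), w0
5. ¬◇¬(p3 ∧ p1), w0
6. p3 ∨ p2, w0
7. p3 ∧ p1, w0
8. p3, w0
9. p1, w0
10. p2, w0
11. ◇¬(p3 ∧ p1), w1
12. p3 ∨ p2, w1
13. p3 ∧ p1, w1
14. p3, w1
15. p1, w1
16. p2, w1
17. ¬(p3 ∧ p1), w2
18. ¬p1, w2
Accessibility: w0Rw0, w0Rw1, w1Rw1, w1Rw2, w2Rw2
Complete open branch: satisfiable in T, hence also in K (this T-model is also a K-model).

K, T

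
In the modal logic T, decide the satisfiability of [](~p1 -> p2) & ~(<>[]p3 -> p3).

Satisfiable

1. [](~p1 -> p2) & ~(<>[]p3 -> p3), 0
2. [](~p1 -> p2), 0   [&-rule on 1]
3. ~(<>[]p3 -> p3), 0   [&-rule on 1]
4. <>[]p3, 0   [~->-rule on 3]
5. ~p3, 0   [~->-rule on 3]
6. ~p1 -> p2, 0   [[]-rule on 2 via 0R0]
7. p2, 0   [->-rule on 6 (branches; this branch)]
8. []p3, 1   [<>-rule on 4: fresh world 1, 0R1]
9. ~p1 -> p2, 1   [[]-rule on 2 via 0R1]
10. p3, 1   [[]-rule on 8 via 1R1]
11. p2, 1   [->-rule on 9 (branches; this branch)]
Accessibility: 0R0, 0R1, 1R1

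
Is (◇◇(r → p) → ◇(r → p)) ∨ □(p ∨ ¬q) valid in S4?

Tableau for the negation ¬((◇◇(r → p) → ◇(r → p)) ∨ □(p ∨ ¬q)):
1. ¬((◇◇(r → p) → ◇(r → p)) ∨ □(p ∨ ¬q)), w0
2. ¬(◇◇(r → p) → ◇(r → p)), w0
3. ¬□(p ∨ ¬q), w0
4. ◇◇(r → p), w0
5. ¬◇(r → p), w0
6. ¬(r → p), w0
7. r, w0
8. ¬p, w0
9. ¬(p ∨ ¬q), w1
10. ¬p, w1
11. q, w1
12. ¬(r → p), w1
13. r, w1
14. ◇(r → p), w2
15. ¬(r → p), w2
16. r, w2
17. ¬p, w2
18. r → p, w3
19. ¬(r → p), w3
20. r, w3
21. ¬p, w3
22. p, w3
Accessibility: w0Rw0, w0Rw1, w0Rw2, w0Rw3, w1Rw1, w2Rw2, w2Rw3, w3Rw3
Branch closes: p and ¬p both at w3.
All branches of the negation close; one closing branch shown above.

Valid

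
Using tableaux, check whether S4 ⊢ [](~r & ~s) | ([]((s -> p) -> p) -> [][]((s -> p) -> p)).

Yes, valid

Tableau for the negation ~([](~r & ~s) | ([]((s -> p) -> p) -> [][]((s -> p) -> p))):
1. ~([](~r & ~s) | ([]((s -> p) -> p) -> [][]((s -> p) -> p))), 0
2. ~[](~r & ~s), 0   [~|-rule on 1]
3. ~([]((s -> p) -> p) -> [][]((s -> p) -> p)), 0   [~|-rule on 1]
4. []((s -> p) -> p), 0   [~->-rule on 3]
5. ~[][]((s -> p) -> p), 0   [~->-rule on 3]
6. (s -> p) -> p, 0   [[]-rule on 4 via 0R0]
7. ~(s -> p), 0   [->-rule on 6 (branches; this branch)]
8. s, 0   [~->-rule on 7]
9. ~p, 0   [~->-rule on 7]
10. ~(~r & ~s), 1   [~[]-rule on 2: fresh world 1, 0R1]
11. (s -> p) -> p, 1   [[]-rule on 4 via 0R1]
12. s, 1   [~&-rule on 10 (branches; this branch)]
13. ~(s -> p), 1   [->-rule on 11 (branches; this branch)]
14. ~p, 1   [~->-rule on 13]
15. ~[]((s -> p) -> p), 2   [~[]-rule on 5: fresh world 2, 0R2]
16. (s -> p) -> p, 2   [[]-rule on 4 via 0R2]
17. ~(s -> p), 2   [->-rule on 16 (branches; this branch)]
18. s, 2   [~->-rule on 17]
19. ~p, 2   [~->-rule on 17]
20. ~((s -> p) -> p), 3   [~[]-rule on 15: fresh world 3, 2R3]
21. s -> p, 3   [~->-rule on 20]
22. ~p, 3   [~->-rule on 20]
23. (s -> p) -> p, 3   [[]-rule on 4 via 0R3]
24. ~s, 3   [->-rule on 21 (branches; this branch)]
25. ~(s -> p), 3   [->-rule on 23 (branches; this branch)]
26. s, 3   [~->-rule on 25]
Accessibility: 0R0, 0R1, 0R2, 0R3, 1R1, 2R2, 2R3, 3R3
Branch closes: s and ~s both at 3.
All branches of the negation close; one closing branch shown above.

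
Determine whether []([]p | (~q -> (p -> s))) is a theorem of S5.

Tableau for the negation ~[]([]p | (~q -> (p -> s))):
1. ~[]([]p | (~q -> (p -> s))), 0
2. ~([]p | (~q -> (p -> s))), 1
3. ~[]p, 1
4. ~(~q -> (p -> s)), 1
5. ~q, 1
6. ~(p -> s), 1
7. p, 1
8. ~s, 1
9. ~p, 2
Accessibility: 0R0, 0R1, 0R2, 1R0, 1R1, 1R2, 2R0, 2R1, 2R2
The negation has an open branch (countermodel exists).

Invalid (countermodel exists)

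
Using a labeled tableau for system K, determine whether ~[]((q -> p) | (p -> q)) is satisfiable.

1. ~[]((q -> p) | (p -> q)), 0
2. ~((q -> p) | (p -> q)), 1   [~[]-rule on 1: fresh world 1, 0R1]
3. ~(q -> p), 1   [~|-rule on 2]
4. ~(p -> q), 1   [~|-rule on 2]
5. q, 1   [~->-rule on 3]
6. ~p, 1   [~->-rule on 3]
7. p, 1   [~->-rule on 4]
8. ~q, 1   [~->-rule on 4]
Accessibility: 0R1
Branch closes: p and ~p both at 1.
Every branch closes; the branch above is one of them.

Unsatisfiable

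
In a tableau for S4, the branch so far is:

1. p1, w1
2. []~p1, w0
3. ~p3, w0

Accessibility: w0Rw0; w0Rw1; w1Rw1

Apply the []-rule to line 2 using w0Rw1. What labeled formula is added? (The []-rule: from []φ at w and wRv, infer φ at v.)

~p1, w1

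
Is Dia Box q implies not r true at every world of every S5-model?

Tableau for the negation not (Dia Box q implies not r):
1. not (Dia Box q implies not r), 0
2. Dia Box q, 0   [neg-implies-rule on 1]
3. r, 0   [neg-implies-rule on 1]
4. Box q, 1   [Dia-rule on 2: fresh world 1, 0R1]
5. q, 0   [Box-rule on 4 via 1R0]
6. q, 1   [Box-rule on 4 via 1R1]
Accessibility: 0R0, 0R1, 1R0, 1R1
The negation has an open branch (countermodel exists).

Not valid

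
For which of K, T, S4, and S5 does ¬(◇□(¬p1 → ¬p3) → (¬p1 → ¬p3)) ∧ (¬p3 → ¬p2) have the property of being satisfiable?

K, T, S4

S4-tableau for the formula:
1. ¬(◇□(¬p1 → ¬p3) → (¬p1 → ¬p3)) ∧ (¬p3 → ¬p2), w0
2. ¬(◇□(¬p1 → ¬p3) → (¬p1 → ¬p3)), w0
3. ¬p3 → ¬p2, w0
4. ◇□(¬p1 → ¬p3), w0
5. ¬(¬p1 → ¬p3), w0
6. ¬p1, w0
7. p3, w0
8. ¬p2, w0
9. □(¬p1 → ¬p3), w1
10. ¬p1 → ¬p3, w1
11. ¬p3, w1
Accessibility: w0Rw0, w0Rw1, w1Rw1
Complete open branch: satisfiable in S4, hence also in K, T (this S4-model is also a K-model and a T-model).
S5-tableau for the formula:
1. ¬(◇□(¬p1 → ¬p3) → (¬p1 → ¬p3)) ∧ (¬p3 → ¬p2), w0
2. ¬(◇□(¬p1 → ¬p3) → (¬p1 → ¬p3)), w0
3. ¬p3 → ¬p2, w0
4. ◇□(¬p1 → ¬p3), w0
5. ¬(¬p1 → ¬p3), w0
6. ¬p1, w0
7. p3, w0
8. ¬p2, w0
9. □(¬p1 → ¬p3), w1
10. ¬p1 → ¬p3, w0
11. ¬p1 → ¬p3, w1
12. ¬p3, w0
Accessibility: w0Rw0, w0Rw1, w1Rw0, w1Rw1
Branch closes: p3 and ¬p3 both at w0.
Every branch closes (one shown): unsatisfiable in S5.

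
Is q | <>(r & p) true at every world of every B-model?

No, not valid

Tableau for the negation ~(q | <>(r & p)):
1. ~(q | <>(r & p)), u
2. ~q, u
3. ~<>(r & p), u
4. ~(r & p), u
5. ~p, u
Accessibility: uRu
The negation has an open branch (countermodel exists).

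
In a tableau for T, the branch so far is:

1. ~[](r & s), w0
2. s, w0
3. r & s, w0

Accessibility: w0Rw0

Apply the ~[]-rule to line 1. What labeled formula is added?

a fresh world w1 with w0Rw1, and ~(r & s) at w1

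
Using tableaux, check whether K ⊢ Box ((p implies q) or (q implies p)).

Valid in K

Tableau for the negation not Box ((p implies q) or (q implies p)):
1. not Box ((p implies q) or (q implies p)), u
2. not ((p implies q) or (q implies p)), v
3. not (p implies q), v
4. not (q implies p), v
5. p, v
6. not q, v
7. q, v
8. not p, v
Accessibility: uRv
Branch closes: q and not q both at v.
Every branch of the negation's tableau closes; the branch above is one of them.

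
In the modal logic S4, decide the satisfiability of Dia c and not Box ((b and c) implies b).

Unsatisfiable (every branch closes)

1. Dia c and not Box ((b and c) implies b), 0
2. Dia c, 0
3. not Box ((b and c) implies b), 0
4. c, 1
5. not ((b and c) implies b), 2
6. b and c, 2
7. not b, 2
8. b, 2
9. c, 2
Accessibility: 0R0, 0R1, 0R2, 1R1, 2R2
Branch closes: b and not b both at 2.
Every branch closes; the branch above is one of them.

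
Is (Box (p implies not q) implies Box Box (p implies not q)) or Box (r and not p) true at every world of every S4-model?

Valid in S4

Tableau for the negation not ((Box (p implies not q) implies Box Box (p implies not q)) or Box (r and not p)):
1. not ((Box (p implies not q) implies Box Box (p implies not q)) or Box (r and not p)), u
2. not (Box (p implies not q) implies Box Box (p implies not q)), u   [neg-or-rule on 1]
3. not Box (r and not p), u   [neg-or-rule on 1]
4. Box (p implies not q), u   [neg-implies-rule on 2]
5. not Box Box (p implies not q), u   [neg-implies-rule on 2]
6. p implies not q, u   [Box-rule on 4 via uRu]
7. not q, u   [implies-rule on 6 (branches; this branch)]
8. not (r and not p), v   [neg-Box-rule on 3: fresh world v, uRv]
9. p implies not q, v   [Box-rule on 4 via uRv]
10. p, v   [neg-and-rule on 8 (branches; this branch)]
11. not q, v   [implies-rule on 9 (branches; this branch)]
12. not Box (p implies not q), w   [neg-Box-rule on 5: fresh world w, uRw]
13. p implies not q, w   [Box-rule on 4 via uRw]
14. not q, w   [implies-rule on 13 (branches; this branch)]
15. not (p implies not q), x   [neg-Box-rule on 12: fresh world x, wRx]
16. p, x   [neg-implies-rule on 15]
17. q, x   [neg-implies-rule on 15]
18. p implies not q, x   [Box-rule on 4 via uRx]
19. not q, x   [implies-rule on 18 (branches; this branch)]
Accessibility: uRu, uRv, uRw, uRx, vRv, wRw, wRx, xRx
Branch closes: q and not q both at x.
All branches of the negation close; one closing branch shown above.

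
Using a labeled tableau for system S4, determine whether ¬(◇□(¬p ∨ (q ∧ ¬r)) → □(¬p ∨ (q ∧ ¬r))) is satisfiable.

Satisfiable

1. ¬(◇□(¬p ∨ (q ∧ ¬r)) → □(¬p ∨ (q ∧ ¬r))), u
2. ◇□(¬p ∨ (q ∧ ¬r)), u   [¬→-rule on 1]
3. ¬□(¬p ∨ (q ∧ ¬r)), u   [¬→-rule on 1]
4. □(¬p ∨ (q ∧ ¬r)), v   [◇-rule on 2: fresh world v, uRv]
5. ¬p ∨ (q ∧ ¬r), v   [□-rule on 4 via vRv]
6. q ∧ ¬r, v   [∨-rule on 5 (branches; this branch)]
7. q, v   [∧-rule on 6]
8. ¬r, v   [∧-rule on 6]
9. ¬(¬p ∨ (q ∧ ¬r)), w   [¬□-rule on 3: fresh world w, uRw]
10. p, w   [¬∨-rule on 9]
11. ¬(q ∧ ¬r), w   [¬∨-rule on 9]
12. r, w   [¬∧-rule on 11 (branches; this branch)]
Accessibility: uRu, uRv, uRw, vRv, wRw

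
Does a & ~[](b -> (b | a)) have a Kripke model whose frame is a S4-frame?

1. a & ~[](b -> (b | a)), 0
2. a, 0   [&-rule on 1]
3. ~[](b -> (b | a)), 0   [&-rule on 1]
4. ~(b -> (b | a)), 1   [~[]-rule on 3: fresh world 1, 0R1]
5. b, 1   [~->-rule on 4]
6. ~(b | a), 1   [~->-rule on 4]
7. ~b, 1   [~|-rule on 6]
8. ~a, 1   [~|-rule on 6]
Accessibility: 0R0, 0R1, 1R1
Branch closes: b and ~b both at 1.
Every branch closes; the branch above is one of them.

No, unsatisfiable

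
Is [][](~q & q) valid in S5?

Not valid

Tableau for the negation ~[][](~q & q):
1. ~[][](~q & q), w0
2. ~[](~q & q), w1
3. ~(~q & q), w2
4. ~q, w2
Accessibility: w0Rw0, w0Rw1, w0Rw2, w1Rw0, w1Rw1, w1Rw2, w2Rw0, w2Rw1, w2Rw2
The negation has an open branch (countermodel exists).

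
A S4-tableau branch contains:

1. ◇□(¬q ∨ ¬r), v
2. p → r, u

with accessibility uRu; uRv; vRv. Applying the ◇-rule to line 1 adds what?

a fresh world w with vRw, and □(¬q ∨ ¬r) at w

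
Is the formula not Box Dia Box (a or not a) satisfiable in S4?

No, unsatisfiable

1. not Box Dia Box (a or not a), u
2. not Dia Box (a or not a), v   [neg-Box-rule on 1: fresh world v, uRv]
3. not Box (a or not a), v   [neg-Dia-rule on 2 via vRv]
4. not (a or not a), w   [neg-Box-rule on 3: fresh world w, vRw]
5. not a, w   [neg-or-rule on 4]
6. a, w   [neg-or-rule on 4]
Accessibility: uRu, uRv, uRw, vRv, vRw, wRw
Branch closes: a and not a both at w.
Every branch closes; the branch above is one of them.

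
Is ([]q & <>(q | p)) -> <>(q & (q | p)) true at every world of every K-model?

Tableau for the negation ~(([]q & <>(q | p)) -> <>(q & (q | p))):
1. ~(([]q & <>(q | p)) -> <>(q & (q | p))), u
2. []q & <>(q | p), u   [~->-rule on 1]
3. ~<>(q & (q | p)), u   [~->-rule on 1]
4. []q, u   [&-rule on 2]
5. <>(q | p), u   [&-rule on 2]
6. q | p, v   [<>-rule on 5: fresh world v, uRv]
7. ~(q & (q | p)), v   [~<>-rule on 3 via uRv]
8. q, v   [[]-rule on 4 via uRv]
9. p, v   [|-rule on 6 (branches; this branch)]
10. ~(q | p), v   [~&-rule on 7 (branches; this branch)]
11. ~q, v   [~|-rule on 10]
12. ~p, v   [~|-rule on 10]
Accessibility: uRv
Branch closes: q and ~q both at v.
Every branch of the negation's tableau closes; the branch above is one of them.

Valid in K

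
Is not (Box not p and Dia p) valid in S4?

Valid

Tableau for the negation Box not p and Dia p:
1. Box not p and Dia p, 0
2. Box not p, 0
3. Dia p, 0
4. not p, 0
5. p, 1
6. not p, 1
Accessibility: 0R0, 0R1, 1R1
Branch closes: p and not p both at 1.
Every branch of the negation's tableau closes; the branch above is one of them.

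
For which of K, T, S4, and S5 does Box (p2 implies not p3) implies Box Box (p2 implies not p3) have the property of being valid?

T-tableau for the negation not (Box (p2 implies not p3) implies Box Box (p2 implies not p3)):
1. not (Box (p2 implies not p3) implies Box Box (p2 implies not p3)), u
2. Box (p2 implies not p3), u
3. not Box Box (p2 implies not p3), u
4. p2 implies not p3, u
5. not p3, u
6. not Box (p2 implies not p3), v
7. p2 implies not p3, v
8. not p3, v
9. not (p2 implies not p3), w
10. p2, w
11. p3, w
Accessibility: uRu, uRv, vRv, vRw, wRw
Complete open branch: countermodel on a T-frame, so not valid in T, nor in K (the same frame is also a K-frame).
S4-tableau for the negation not (Box (p2 implies not p3) implies Box Box (p2 implies not p3)):
1. not (Box (p2 implies not p3) implies Box Box (p2 implies not p3)), u
2. Box (p2 implies not p3), u
3. not Box Box (p2 implies not p3), u
4. p2 implies not p3, u
5. not p3, u
6. not Box (p2 implies not p3), v
7. p2 implies not p3, v
8. not p3, v
9. not (p2 implies not p3), w
10. p2, w
11. p3, w
12. p2 implies not p3, w
13. not p3, w
Accessibility: uRu, uRv, uRw, vRv, vRw, wRw
Branch closes: p3 and not p3 both at w.
Every branch closes (one shown): valid in S4, hence also in S5 (every theorem of S4 is a theorem of S5).

S4, S5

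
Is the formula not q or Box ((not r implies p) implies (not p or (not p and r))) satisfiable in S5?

Satisfiable (open branch found)

1. not q or Box ((not r implies p) implies (not p or (not p and r))), u
2. Box ((not r implies p) implies (not p or (not p and r))), u   [or-rule on 1 (branches; this branch)]
3. (not r implies p) implies (not p or (not p and r)), u   [Box-rule on 2 via uRu]
4. not p or (not p and r), u   [implies-rule on 3 (branches; this branch)]
5. not p and r, u   [or-rule on 4 (branches; this branch)]
6. not p, u   [and-rule on 5]
7. r, u   [and-rule on 5]
Accessibility: uRu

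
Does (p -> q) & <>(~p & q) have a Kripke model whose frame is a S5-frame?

1. (p -> q) & <>(~p & q), u
2. p -> q, u
3. <>(~p & q), u
4. q, u
5. ~p & q, v
6. ~p, v
7. q, v
Accessibility: uRu, uRv, vRu, vRv

Satisfiable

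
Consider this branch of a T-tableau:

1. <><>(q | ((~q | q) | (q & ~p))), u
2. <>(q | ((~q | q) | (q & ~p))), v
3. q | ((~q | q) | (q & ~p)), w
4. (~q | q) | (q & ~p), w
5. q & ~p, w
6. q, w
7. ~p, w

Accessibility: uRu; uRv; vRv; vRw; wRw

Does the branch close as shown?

No world carries both an atom and its negation.

Open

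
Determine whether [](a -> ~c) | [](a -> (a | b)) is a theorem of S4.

Tableau for the negation ~([](a -> ~c) | [](a -> (a | b))):
1. ~([](a -> ~c) | [](a -> (a | b))), u
2. ~[](a -> ~c), u
3. ~[](a -> (a | b)), u
4. ~(a -> ~c), v
5. a, v
6. c, v
7. ~(a -> (a | b)), w
8. a, w
9. ~(a | b), w
10. ~a, w
11. ~b, w
Accessibility: uRu, uRv, uRw, vRv, wRw
Branch closes: a and ~a both at w.
Every branch of the negation's tableau closes; the branch above is one of them.

Valid in S4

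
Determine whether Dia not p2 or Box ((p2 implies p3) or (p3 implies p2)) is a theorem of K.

Valid in K

Tableau for the negation not (Dia not p2 or Box ((p2 implies p3) or (p3 implies p2))):
1. not (Dia not p2 or Box ((p2 implies p3) or (p3 implies p2))), 0
2. not Dia not p2, 0   [neg-or-rule on 1]
3. not Box ((p2 implies p3) or (p3 implies p2)), 0   [neg-or-rule on 1]
4. not ((p2 implies p3) or (p3 implies p2)), 1   [neg-Box-rule on 3: fresh world 1, 0R1]
5. not (p2 implies p3), 1   [neg-or-rule on 4]
6. not (p3 implies p2), 1   [neg-or-rule on 4]
7. p2, 1   [neg-implies-rule on 5]
8. not p3, 1   [neg-implies-rule on 5]
9. p3, 1   [neg-implies-rule on 6]
10. not p2, 1   [neg-implies-rule on 6]
Accessibility: 0R1
Branch closes: p3 and not p3 both at 1.
All branches of the negation close; one closing branch shown above.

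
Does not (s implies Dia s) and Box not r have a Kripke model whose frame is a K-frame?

1. not (s implies Dia s) and Box not r, u
2. not (s implies Dia s), u
3. Box not r, u
4. s, u
5. not Dia s, u

Satisfiable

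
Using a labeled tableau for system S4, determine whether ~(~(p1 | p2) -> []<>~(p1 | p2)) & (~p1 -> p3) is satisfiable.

1. ~(~(p1 | p2) -> []<>~(p1 | p2)) & (~p1 -> p3), u
2. ~(~(p1 | p2) -> []<>~(p1 | p2)), u
3. ~p1 -> p3, u
4. ~(p1 | p2), u
5. ~[]<>~(p1 | p2), u
6. ~p1, u
7. ~p2, u
8. p3, u
9. ~<>~(p1 | p2), v
10. p1 | p2, v
11. p2, v
Accessibility: uRu, uRv, vRv

Yes, satisfiable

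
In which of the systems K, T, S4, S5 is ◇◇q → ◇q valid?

S4, S5

S4-tableau for the negation ¬(◇◇q → ◇q):
1. ¬(◇◇q → ◇q), 0
2. ◇◇q, 0   [¬→-rule on 1]
3. ¬◇q, 0   [¬→-rule on 1]
4. ¬q, 0   [¬◇-rule on 3 via 0R0]
5. ◇q, 1   [◇-rule on 2: fresh world 1, 0R1]
6. ¬q, 1   [¬◇-rule on 3 via 0R1]
7. q, 2   [◇-rule on 5: fresh world 2, 1R2]
8. ¬q, 2   [¬◇-rule on 3 via 0R2]
Accessibility: 0R0, 0R1, 0R2, 1R1, 1R2, 2R2
Branch closes: q and ¬q both at 2.
Every branch closes (one shown): valid in S4, hence also in S5 (every theorem of S4 is a theorem of S5).
T-tableau for the negation ¬(◇◇q → ◇q):
1. ¬(◇◇q → ◇q), 0
2. ◇◇q, 0   [¬→-rule on 1]
3. ¬◇q, 0   [¬→-rule on 1]
4. ¬q, 0   [¬◇-rule on 3 via 0R0]
5. ◇q, 1   [◇-rule on 2: fresh world 1, 0R1]
6. ¬q, 1   [¬◇-rule on 3 via 0R1]
7. q, 2   [◇-rule on 5: fresh world 2, 1R2]
Accessibility: 0R0, 0R1, 1R1, 1R2, 2R2
Complete open branch: countermodel on a T-frame, so not valid in T, nor in K (the same frame is also a K-frame).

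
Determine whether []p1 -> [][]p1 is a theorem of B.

No, not valid

Tableau for the negation ~([]p1 -> [][]p1):
1. ~([]p1 -> [][]p1), 0
2. []p1, 0
3. ~[][]p1, 0
4. p1, 0
5. ~[]p1, 1
6. p1, 1
7. ~p1, 2
Accessibility: 0R0, 0R1, 1R0, 1R1, 1R2, 2R1, 2R2
The negation has an open branch (countermodel exists).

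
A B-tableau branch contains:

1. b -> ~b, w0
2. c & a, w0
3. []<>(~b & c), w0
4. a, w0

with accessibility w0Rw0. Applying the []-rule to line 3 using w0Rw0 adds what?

<>(~b & c), w0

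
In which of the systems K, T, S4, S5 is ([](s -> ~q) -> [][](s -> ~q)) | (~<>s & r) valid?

S4, S5

T-tableau for the negation ~(([](s -> ~q) -> [][](s -> ~q)) | (~<>s & r)):
1. ~(([](s -> ~q) -> [][](s -> ~q)) | (~<>s & r)), w0
2. ~([](s -> ~q) -> [][](s -> ~q)), w0   [~|-rule on 1]
3. ~(~<>s & r), w0   [~|-rule on 1]
4. [](s -> ~q), w0   [~->-rule on 2]
5. ~[][](s -> ~q), w0   [~->-rule on 2]
6. s -> ~q, w0   [[]-rule on 4 via w0Rw0]
7. ~r, w0   [~&-rule on 3 (branches; this branch)]
8. ~q, w0   [->-rule on 6 (branches; this branch)]
9. ~[](s -> ~q), w1   [~[]-rule on 5: fresh world w1, w0Rw1]
10. s -> ~q, w1   [[]-rule on 4 via w0Rw1]
11. ~q, w1   [->-rule on 10 (branches; this branch)]
12. ~(s -> ~q), w2   [~[]-rule on 9: fresh world w2, w1Rw2]
13. s, w2   [~->-rule on 12]
14. q, w2   [~->-rule on 12]
Accessibility: w0Rw0, w0Rw1, w1Rw1, w1Rw2, w2Rw2
Complete open branch: countermodel on a T-frame, so not valid in T, nor in K (the same frame is also a K-frame).
S4-tableau for the negation ~(([](s -> ~q) -> [][](s -> ~q)) | (~<>s & r)):
1. ~(([](s -> ~q) -> [][](s -> ~q)) | (~<>s & r)), w0
2. ~([](s -> ~q) -> [][](s -> ~q)), w0   [~|-rule on 1]
3. ~(~<>s & r), w0   [~|-rule on 1]
4. [](s -> ~q), w0   [~->-rule on 2]
5. ~[][](s -> ~q), w0   [~->-rule on 2]
6. s -> ~q, w0   [[]-rule on 4 via w0Rw0]
7. <>s, w0   [~&-rule on 3 (branches; this branch)]
8. ~q, w0   [->-rule on 6 (branches; this branch)]
9. ~[](s -> ~q), w1   [~[]-rule on 5: fresh world w1, w0Rw1]
10. s -> ~q, w1   [[]-rule on 4 via w0Rw1]
11. ~q, w1   [->-rule on 10 (branches; this branch)]
12. s, w2   [<>-rule on 7: fresh world w2, w0Rw2]
13. s -> ~q, w2   [[]-rule on 4 via w0Rw2]
14. ~q, w2   [->-rule on 13 (branches; this branch)]
15. ~(s -> ~q), w3   [~[]-rule on 9: fresh world w3, w1Rw3]
16. s, w3   [~->-rule on 15]
17. q, w3   [~->-rule on 15]
18. s -> ~q, w3   [[]-rule on 4 via w0Rw3]
19. ~q, w3   [->-rule on 18 (branches; this branch)]
Accessibility: w0Rw0, w0Rw1, w0Rw2, w0Rw3, w1Rw1, w1Rw3, w2Rw2, w3Rw3
Branch closes: q and ~q both at w3.
Every branch closes (one shown): valid in S4, hence also in S5 (every theorem of S4 is a theorem of S5).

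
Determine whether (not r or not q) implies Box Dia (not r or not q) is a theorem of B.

Tableau for the negation not ((not r or not q) implies Box Dia (not r or not q)):
1. not ((not r or not q) implies Box Dia (not r or not q)), u
2. not r or not q, u
3. not Box Dia (not r or not q), u
4. not q, u
5. not Dia (not r or not q), v
6. not (not r or not q), u
7. r, u
8. q, u
Accessibility: uRu, uRv, vRu, vRv
Branch closes: q and not q both at u.
Every branch of the negation's tableau closes; the branch above is one of them.

Valid in B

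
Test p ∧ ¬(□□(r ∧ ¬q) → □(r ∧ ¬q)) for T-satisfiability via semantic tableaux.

1. p ∧ ¬(□□(r ∧ ¬q) → □(r ∧ ¬q)), 0
2. p, 0
3. ¬(□□(r ∧ ¬q) → □(r ∧ ¬q)), 0
4. □□(r ∧ ¬q), 0
5. ¬□(r ∧ ¬q), 0
6. □(r ∧ ¬q), 0
7. r ∧ ¬q, 0
8. r, 0
9. ¬q, 0
10. ¬(r ∧ ¬q), 1
11. □(r ∧ ¬q), 1
12. r ∧ ¬q, 1
13. r, 1
14. ¬q, 1
15. q, 1
Accessibility: 0R0, 0R1, 1R1
Branch closes: q and ¬q both at 1.
(One branch shown.) All branches close.

Unsatisfiable (every branch closes)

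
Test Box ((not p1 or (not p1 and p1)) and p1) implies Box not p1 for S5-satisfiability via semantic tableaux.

1. Box ((not p1 or (not p1 and p1)) and p1) implies Box not p1, w0
2. Box not p1, w0
3. not p1, w0
Accessibility: w0Rw0

Satisfiable (open branch found)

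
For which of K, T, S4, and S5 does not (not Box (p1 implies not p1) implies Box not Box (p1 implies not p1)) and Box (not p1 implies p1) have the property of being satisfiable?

T-tableau for the formula:
1. not (not Box (p1 implies not p1) implies Box not Box (p1 implies not p1)) and Box (not p1 implies p1), w0
2. not (not Box (p1 implies not p1) implies Box not Box (p1 implies not p1)), w0   [and-rule on 1]
3. Box (not p1 implies p1), w0   [and-rule on 1]
4. not Box (p1 implies not p1), w0   [neg-implies-rule on 2]
5. not Box not Box (p1 implies not p1), w0   [neg-implies-rule on 2]
6. not p1 implies p1, w0   [Box-rule on 3 via w0Rw0]
7. p1, w0   [implies-rule on 6 (branches; this branch)]
8. not (p1 implies not p1), w1   [neg-Box-rule on 4: fresh world w1, w0Rw1]
9. p1, w1   [neg-implies-rule on 8]
10. not p1 implies p1, w1   [Box-rule on 3 via w0Rw1]
11. Box (p1 implies not p1), w2   [neg-Box-rule on 5: fresh world w2, w0Rw2]
12. not p1 implies p1, w2   [Box-rule on 3 via w0Rw2]
13. p1 implies not p1, w2   [Box-rule on 11 via w2Rw2]
14. p1, w2   [implies-rule on 12 (branches; this branch)]
15. not p1, w2   [implies-rule on 13 (branches; this branch)]
Accessibility: w0Rw0, w0Rw1, w0Rw2, w1Rw1, w2Rw2
Branch closes: p1 and not p1 both at w2.
Every branch closes (one shown): unsatisfiable in T, hence also in S4, S5 (every S4/S5-frame is a T-frame).
K-tableau for the formula:
1. not (not Box (p1 implies not p1) implies Box not Box (p1 implies not p1)) and Box (not p1 implies p1), w0
2. not (not Box (p1 implies not p1) implies Box not Box (p1 implies not p1)), w0   [and-rule on 1]
3. Box (not p1 implies p1), w0   [and-rule on 1]
4. not Box (p1 implies not p1), w0   [neg-implies-rule on 2]
5. not Box not Box (p1 implies not p1), w0   [neg-implies-rule on 2]
6. not (p1 implies not p1), w1   [neg-Box-rule on 4: fresh world w1, w0Rw1]
7. p1, w1   [neg-implies-rule on 6]
8. not p1 implies p1, w1   [Box-rule on 3 via w0Rw1]
9. Box (p1 implies not p1), w2   [neg-Box-rule on 5: fresh world w2, w0Rw2]
10. not p1 implies p1, w2   [Box-rule on 3 via w0Rw2]
11. p1, w2   [implies-rule on 10 (branches; this branch)]
Accessibility: w0Rw1, w0Rw2
Complete open branch: satisfiable in K.

K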